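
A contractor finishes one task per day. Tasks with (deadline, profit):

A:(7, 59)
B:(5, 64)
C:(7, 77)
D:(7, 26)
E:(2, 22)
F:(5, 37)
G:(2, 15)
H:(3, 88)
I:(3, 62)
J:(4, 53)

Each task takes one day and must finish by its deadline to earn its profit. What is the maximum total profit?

Take jobs in profit order; each goes to the latest open slot no later than its deadline.
Profit order: H=88 C=77 B=64 I=62 A=59 J=53 F=37 D=26 E=22 G=15
Assign: H→slot 3, C→slot 7, B→slot 5, I→slot 2, A→slot 6, J→slot 4, F→slot 1, D skipped, E skipped, G skipped.
Slots: [1:F] [2:I] [3:H] [4:J] [5:B] [6:A] [7:C]
Profit = 37 + 62 + 88 + 53 + 64 + 59 + 77 = 440

440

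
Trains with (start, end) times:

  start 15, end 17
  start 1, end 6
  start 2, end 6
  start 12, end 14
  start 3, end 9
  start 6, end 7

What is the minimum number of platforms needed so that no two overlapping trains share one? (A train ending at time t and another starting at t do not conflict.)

Events (time:±→running): 1:+→1 2:+→2 3:+→3 … peak 3.

3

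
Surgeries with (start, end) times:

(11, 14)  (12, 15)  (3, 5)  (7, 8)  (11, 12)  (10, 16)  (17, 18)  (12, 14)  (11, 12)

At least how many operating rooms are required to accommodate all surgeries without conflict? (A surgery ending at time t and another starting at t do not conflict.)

The answer is the maximum number of intervals overlapping at any instant.
starts: [3, 7, 10, 11, 11, 11, 12, 12, 17]
ends:   [5, 8, 12, 12, 14, 14, 15, 16, 18]
s3→1 e5→0 s7→1 e8→0 s10→1 s11→2 s11→3 s11→4  — peak 4.

4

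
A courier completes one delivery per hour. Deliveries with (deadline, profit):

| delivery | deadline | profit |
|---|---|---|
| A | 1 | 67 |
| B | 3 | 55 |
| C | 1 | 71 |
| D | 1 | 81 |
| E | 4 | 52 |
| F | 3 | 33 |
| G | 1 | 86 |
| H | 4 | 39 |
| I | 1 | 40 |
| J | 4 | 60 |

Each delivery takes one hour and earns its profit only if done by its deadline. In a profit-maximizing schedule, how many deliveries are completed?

Profit order: G=86 D=81 C=71 A=67 J=60 B=55 E=52 I=40 H=39 F=33
Assign: G→slot 1, D skipped, C skipped, A skipped, J→slot 4, B→slot 3, E→slot 2, I skipped, H skipped, F skipped.
Slots: [1:G] [2:E] [3:B] [4:J]
4 of 10 scheduled.

4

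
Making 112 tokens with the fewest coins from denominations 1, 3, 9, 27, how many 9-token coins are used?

Use the largest denomination that fits, subtract, and repeat.
112 − 4×27→4 − 1×3→1 − 1×1→0
Count of 9: 0

0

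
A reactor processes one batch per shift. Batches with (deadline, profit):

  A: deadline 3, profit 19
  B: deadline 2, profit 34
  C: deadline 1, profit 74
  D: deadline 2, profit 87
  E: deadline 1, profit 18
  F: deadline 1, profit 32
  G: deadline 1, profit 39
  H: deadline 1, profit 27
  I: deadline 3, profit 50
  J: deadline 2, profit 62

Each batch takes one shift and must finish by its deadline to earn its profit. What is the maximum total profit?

Sort by profit descending; place each in the latest free slot ≤ its deadline.
By profit: D(d2,87), C(d1,74), J(d2,62), I(d3,50), G(d1,39), B(d2,34), F(d1,32), H(d1,27), A(d3,19), E(d1,18)
D→slot 2; C→slot 1; J skipped; I→slot 3; G skipped; B skipped; F skipped; H skipped; A skipped; E skipped.
Profit = 74 + 87 + 50 = 211

211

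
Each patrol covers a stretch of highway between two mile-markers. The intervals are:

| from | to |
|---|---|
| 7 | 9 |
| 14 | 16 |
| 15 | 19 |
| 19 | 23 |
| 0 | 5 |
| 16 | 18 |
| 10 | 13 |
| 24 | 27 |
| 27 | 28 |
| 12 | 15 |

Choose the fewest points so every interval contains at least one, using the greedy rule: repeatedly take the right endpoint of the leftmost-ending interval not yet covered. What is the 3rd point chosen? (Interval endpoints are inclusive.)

13

Process intervals by earliest right end; each time one isn't hit yet, stab at its right endpoint.
By right end: [0,5]  [7,9]  [10,13]  [12,15]  [14,16]  [16,18]  [15,19]  [19,23]  [24,27]  [27,28]
[0,5] uncovered → point at 5; [7,9] uncovered → point at 9; [10,13] uncovered → point at 13; [14,16] uncovered → point at 16; [19,23] uncovered → point at 23; [24,27] uncovered → point at 27.
Points: 5, 9, 13, 16, 23, 27 (6 total).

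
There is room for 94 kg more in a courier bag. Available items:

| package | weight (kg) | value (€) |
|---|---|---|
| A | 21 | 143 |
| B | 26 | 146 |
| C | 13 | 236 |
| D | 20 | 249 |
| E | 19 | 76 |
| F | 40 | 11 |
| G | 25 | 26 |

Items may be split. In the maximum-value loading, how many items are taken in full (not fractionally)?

Greedy by value/weight ratio, highest first.
Ratios (sorted): C 18.15, D 12.45, A 6.81, B 5.62, E 4.00, G 1.04, F 0.28
take C (13 @ 236); take D (20 @ 249); take A (21 @ 143); take B (26 @ 146); take 14/19 of E → 56.00. Capacity used 94/94.
4 item(s) taken whole; one partial (take 14/19 of E).

4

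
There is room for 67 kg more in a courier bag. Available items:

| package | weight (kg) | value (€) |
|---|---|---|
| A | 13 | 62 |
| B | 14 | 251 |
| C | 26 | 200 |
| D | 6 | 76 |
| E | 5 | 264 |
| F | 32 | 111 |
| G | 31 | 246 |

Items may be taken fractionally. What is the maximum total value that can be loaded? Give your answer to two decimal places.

921.62

Ratios (sorted): E 52.80, B 17.93, D 12.67, G 7.94, C 7.69, A 4.77, F 3.47
take E (5 @ 264); take B (14 @ 251); take D (6 @ 76); take G (31 @ 246); take 11/26 of C → 84.62. Capacity used 67/67.
Total value = 921.62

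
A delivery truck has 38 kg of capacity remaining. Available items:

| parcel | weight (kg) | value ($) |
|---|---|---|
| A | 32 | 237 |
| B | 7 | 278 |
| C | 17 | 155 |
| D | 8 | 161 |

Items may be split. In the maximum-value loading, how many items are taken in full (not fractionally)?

Ratios (sorted): B 39.71, D 20.12, C 9.12, A 7.41
take B (7 @ 278); take D (8 @ 161); take C (17 @ 155); take 6/32 of A → 44.44. Capacity used 38/38.
3 item(s) taken whole; one partial (take 6/32 of A).

3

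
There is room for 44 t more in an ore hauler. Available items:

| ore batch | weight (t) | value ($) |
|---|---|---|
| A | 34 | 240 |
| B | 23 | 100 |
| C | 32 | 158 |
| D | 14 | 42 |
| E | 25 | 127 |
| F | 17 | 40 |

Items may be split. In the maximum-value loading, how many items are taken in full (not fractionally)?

1

Greedy by value/weight ratio, highest first.
Ratios (sorted): A 7.06, E 5.08, C 4.94, B 4.35, D 3.00, F 2.35
take A (34 @ 240); take 10/25 of E → 50.80. Capacity used 44/44.
1 item(s) taken whole; one partial (take 10/25 of E).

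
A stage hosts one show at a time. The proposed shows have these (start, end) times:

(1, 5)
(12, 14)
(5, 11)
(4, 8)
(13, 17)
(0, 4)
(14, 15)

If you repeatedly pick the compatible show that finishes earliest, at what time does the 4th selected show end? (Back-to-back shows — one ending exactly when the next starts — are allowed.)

By end time: (0,4), (1,5), (4,8), (5,11), (12,14), (14,15), (13,17).
Pick (0,4); next start ≥ 4 → (4,8); next start ≥ 8 → (12,14); next start ≥ 14 → (14,15).
Selected: (0,4) (4,8) (12,14) (14,15)

15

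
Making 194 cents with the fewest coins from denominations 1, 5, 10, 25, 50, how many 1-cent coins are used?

Greedy: take as many of the largest coin as possible, then repeat with the remainder.
194 = 3×50 + 1×25 + 1×10 + 1×5 + 4×1
Count of 1: 4

4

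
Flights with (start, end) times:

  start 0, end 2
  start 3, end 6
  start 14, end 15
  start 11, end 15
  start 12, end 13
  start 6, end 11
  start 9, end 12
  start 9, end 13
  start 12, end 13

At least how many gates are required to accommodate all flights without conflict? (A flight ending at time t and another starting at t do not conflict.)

4

The answer is the maximum number of intervals overlapping at any instant.
starts: [0, 3, 6, 9, 9, 11, 12, 12, 14]
ends:   [2, 6, 11, 12, 13, 13, 13, 15, 15]
s0→1 e2→0 s3→1 e6→0 s6→1 s9→2 s9→3 e11→2 s11→3 e12→2 s12→3 s12→4  — peak 4.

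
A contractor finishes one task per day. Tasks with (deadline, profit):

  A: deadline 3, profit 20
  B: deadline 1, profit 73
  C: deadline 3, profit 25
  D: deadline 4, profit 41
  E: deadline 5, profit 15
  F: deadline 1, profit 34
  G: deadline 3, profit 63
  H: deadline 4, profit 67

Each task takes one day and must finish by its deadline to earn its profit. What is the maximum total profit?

259

Profit order: B=73 H=67 G=63 D=41 F=34 C=25 A=20 E=15
Assign: B→slot 1, H→slot 4, G→slot 3, D→slot 2, F skipped, C skipped, A skipped, E→slot 5.
Slots: [1:B] [2:D] [3:G] [4:H] [5:E]
Profit = 73 + 41 + 63 + 67 + 15 = 259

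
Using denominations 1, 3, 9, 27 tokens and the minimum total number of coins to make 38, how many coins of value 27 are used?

Greedy: take as many of the largest coin as possible, then repeat with the remainder.
38 − 1×27→11 − 1×9→2 − 2×1→0
Count of 27: 1

1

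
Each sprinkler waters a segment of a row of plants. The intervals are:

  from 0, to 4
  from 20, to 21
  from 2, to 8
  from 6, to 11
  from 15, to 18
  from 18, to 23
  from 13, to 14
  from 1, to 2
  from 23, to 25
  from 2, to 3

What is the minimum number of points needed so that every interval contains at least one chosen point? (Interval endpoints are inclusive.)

6

Sorted: [1,2] [2,3] [0,4] [2,8] [6,11] [13,14] [15,18] [20,21] [18,23] [23,25]
{[1,2],[2,3],[0,4],[2,8]} hit by 2; {[6,11]} hit by 11; {[13,14]} hit by 14; {[15,18]} hit by 18; {[20,21],[18,23]} hit by 21; {[23,25]} hit by 25.
Points: 2, 11, 14, 18, 21, 25 (6 total).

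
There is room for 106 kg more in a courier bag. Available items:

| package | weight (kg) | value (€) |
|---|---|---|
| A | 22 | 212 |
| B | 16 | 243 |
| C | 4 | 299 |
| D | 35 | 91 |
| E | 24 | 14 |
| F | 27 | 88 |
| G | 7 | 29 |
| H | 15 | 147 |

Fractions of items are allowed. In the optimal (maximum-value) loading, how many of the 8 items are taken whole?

Sort by value per unit weight and fill in that order.
Ratios (sorted): C 74.75, B 15.19, H 9.80, A 9.64, G 4.14, F 3.26, D 2.60, E 0.58
take C (4 @ 299); take B (16 @ 243); take H (15 @ 147); take A (22 @ 212); take G (7 @ 29); take F (27 @ 88); take 15/35 of D → 39.00. Capacity used 106/106.
6 item(s) taken whole; one partial (take 15/35 of D).

6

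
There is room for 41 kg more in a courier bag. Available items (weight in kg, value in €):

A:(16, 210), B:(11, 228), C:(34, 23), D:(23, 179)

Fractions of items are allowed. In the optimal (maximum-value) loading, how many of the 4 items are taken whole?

Sort by value per unit weight and fill in that order.
Order: B (228/11=20.73) > A (210/16=13.12) > D (179/23=7.78) > C (23/34=0.68)
Fill: take B (11 @ 228) → take A (16 @ 210) → take 14/23 of D → 108.96; 41/41 used.
2 item(s) taken whole; one partial (take 14/23 of D).

2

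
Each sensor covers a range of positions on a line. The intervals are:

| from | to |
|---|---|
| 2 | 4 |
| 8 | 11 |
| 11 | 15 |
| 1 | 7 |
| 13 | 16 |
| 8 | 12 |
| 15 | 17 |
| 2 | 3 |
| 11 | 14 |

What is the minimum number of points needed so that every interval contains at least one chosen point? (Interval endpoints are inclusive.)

Process intervals by earliest right end; each time one isn't hit yet, stab at its right endpoint.
Sorted: [2,3] [2,4] [1,7] [8,11] [8,12] [11,14] [11,15] [13,16] [15,17]
{[2,3],[2,4],[1,7]} hit by 3; {[8,11],[8,12],[11,14],[11,15]} hit by 11; {[13,16],[15,17]} hit by 16.
Points: 3, 11, 16 (3 total).

3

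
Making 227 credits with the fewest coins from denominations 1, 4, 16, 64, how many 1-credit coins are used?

3

Use the largest denomination that fits, subtract, and repeat.
227 = 3×64 + 2×16 + 3×1
Count of 1: 3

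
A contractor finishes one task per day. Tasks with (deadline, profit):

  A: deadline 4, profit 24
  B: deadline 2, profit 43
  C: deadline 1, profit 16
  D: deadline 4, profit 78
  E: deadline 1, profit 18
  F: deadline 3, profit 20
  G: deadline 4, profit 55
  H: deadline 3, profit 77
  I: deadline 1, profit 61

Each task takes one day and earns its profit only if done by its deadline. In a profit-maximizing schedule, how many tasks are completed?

4

By profit: D(d4,78), H(d3,77), I(d1,61), G(d4,55), B(d2,43), A(d4,24), F(d3,20), E(d1,18), C(d1,16)
D→slot 4; H→slot 3; I→slot 1; G→slot 2; B skipped; A skipped; F skipped; E skipped; C skipped.
4 of 9 scheduled.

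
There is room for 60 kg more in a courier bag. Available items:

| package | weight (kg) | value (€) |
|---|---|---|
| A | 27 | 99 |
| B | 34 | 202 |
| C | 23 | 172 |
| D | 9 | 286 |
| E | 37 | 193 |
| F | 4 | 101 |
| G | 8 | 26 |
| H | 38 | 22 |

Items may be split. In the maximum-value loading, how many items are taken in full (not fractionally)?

3

Greedy by value/weight ratio, highest first.
Ratios (sorted): D 31.78, F 25.25, C 7.48, B 5.94, E 5.22, A 3.67, G 3.25, H 0.58
take D (9 @ 286); take F (4 @ 101); take C (23 @ 172); take 24/34 of B → 142.59. Capacity used 60/60.
3 item(s) taken whole; one partial (take 24/34 of B).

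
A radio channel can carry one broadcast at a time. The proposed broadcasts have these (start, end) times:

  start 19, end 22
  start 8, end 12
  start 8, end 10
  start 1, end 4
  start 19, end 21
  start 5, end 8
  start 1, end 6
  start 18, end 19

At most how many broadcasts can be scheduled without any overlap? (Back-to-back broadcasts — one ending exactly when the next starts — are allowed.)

5

Sorted by end: (1,4)  (1,6)  (5,8)  (8,10)  (8,12)  (18,19)  (19,21)  (19,22)
take (1,4); take (5,8); take (8,10); take (18,19); take (19,21).
Selected 5 broadcasts.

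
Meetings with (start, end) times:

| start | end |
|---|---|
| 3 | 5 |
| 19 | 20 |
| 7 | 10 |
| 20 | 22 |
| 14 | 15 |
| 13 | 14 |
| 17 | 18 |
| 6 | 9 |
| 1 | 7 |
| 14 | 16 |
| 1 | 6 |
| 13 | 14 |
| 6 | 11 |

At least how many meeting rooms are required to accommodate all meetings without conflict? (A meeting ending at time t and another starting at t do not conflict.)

3

The answer is the maximum number of intervals overlapping at any instant.
starts: [1, 1, 3, 6, 6, 7, 13, 13, 14, 14, 17, 19, 20]
ends:   [5, 6, 7, 9, 10, 11, 14, 14, 15, 16, 18, 20, 22]
s1→1 s1→2 s3→3  — peak 3.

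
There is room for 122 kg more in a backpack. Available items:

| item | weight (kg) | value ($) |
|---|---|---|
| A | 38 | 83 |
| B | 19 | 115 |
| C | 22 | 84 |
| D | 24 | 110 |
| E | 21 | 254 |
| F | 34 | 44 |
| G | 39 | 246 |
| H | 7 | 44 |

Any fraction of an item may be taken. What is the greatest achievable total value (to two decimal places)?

814.82

Order: E (254/21=12.10) > G (246/39=6.31) > H (44/7=6.29) > B (115/19=6.05) > D (110/24=4.58) > C (84/22=3.82) > A (83/38=2.18) > F (44/34=1.29)
Fill: take E (21 @ 254) → take G (39 @ 246) → take H (7 @ 44) → take B (19 @ 115) → take D (24 @ 110) → take 12/22 of C → 45.82; 122/122 used.
Total value = 814.82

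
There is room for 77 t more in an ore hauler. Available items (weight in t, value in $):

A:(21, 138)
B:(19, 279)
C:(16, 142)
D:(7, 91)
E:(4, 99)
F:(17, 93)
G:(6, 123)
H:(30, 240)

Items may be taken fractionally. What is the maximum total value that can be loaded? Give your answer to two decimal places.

934.00

Greedy by value/weight ratio, highest first.
Order: E (99/4=24.75) > G (123/6=20.50) > B (279/19=14.68) > D (91/7=13.00) > C (142/16=8.88) > H (240/30=8.00) > A (138/21=6.57) > F (93/17=5.47)
Fill: take E (4 @ 99) → take G (6 @ 123) → take B (19 @ 279) → take D (7 @ 91) → take C (16 @ 142) → take 25/30 of H → 200.00; 77/77 used.
Total value = 934.00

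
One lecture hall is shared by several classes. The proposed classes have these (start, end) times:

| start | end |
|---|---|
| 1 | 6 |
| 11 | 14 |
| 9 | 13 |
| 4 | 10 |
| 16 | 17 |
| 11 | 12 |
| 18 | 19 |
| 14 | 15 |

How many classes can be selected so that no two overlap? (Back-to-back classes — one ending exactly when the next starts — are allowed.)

5

Greedy by earliest finish: after sorting by end time, pick each interval compatible with the last pick.
Sorted by end: (1,6)  (4,10)  (11,12)  (9,13)  (11,14)  (14,15)  (16,17)  (18,19)
take (1,6); skip (4,10); take (11,12); skip (11,14); take (14,15); take (16,17); take (18,19).
Selected 5 classes.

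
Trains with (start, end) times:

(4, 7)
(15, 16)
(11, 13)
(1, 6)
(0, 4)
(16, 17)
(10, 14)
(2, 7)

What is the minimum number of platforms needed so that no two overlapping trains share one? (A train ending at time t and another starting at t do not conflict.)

starts: [0, 1, 2, 4, 10, 11, 15, 16]
ends:   [4, 6, 7, 7, 13, 14, 16, 17]
s0→1 s1→2 s2→3  — peak 3.

3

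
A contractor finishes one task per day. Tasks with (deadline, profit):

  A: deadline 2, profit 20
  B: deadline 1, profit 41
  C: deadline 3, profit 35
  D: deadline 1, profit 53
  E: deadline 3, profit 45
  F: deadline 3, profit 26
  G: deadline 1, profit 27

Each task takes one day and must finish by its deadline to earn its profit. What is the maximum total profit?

133

Take jobs in profit order; each goes to the latest open slot no later than its deadline.
Profit order: D=53 E=45 B=41 C=35 G=27 F=26 A=20
Assign: D→slot 1, E→slot 3, B skipped, C→slot 2, G skipped, F skipped, A skipped.
Slots: [1:D] [2:C] [3:E]
Profit = 53 + 35 + 45 = 133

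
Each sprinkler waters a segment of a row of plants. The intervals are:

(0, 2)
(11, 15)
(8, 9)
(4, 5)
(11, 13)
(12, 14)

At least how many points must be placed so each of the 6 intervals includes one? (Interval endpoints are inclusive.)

By right end: [0,2]  [4,5]  [8,9]  [11,13]  [12,14]  [11,15]
[0,2] uncovered → point at 2; [4,5] uncovered → point at 5; [8,9] uncovered → point at 9; [11,13] uncovered → point at 13.
Points: 2, 5, 9, 13 (4 total).

4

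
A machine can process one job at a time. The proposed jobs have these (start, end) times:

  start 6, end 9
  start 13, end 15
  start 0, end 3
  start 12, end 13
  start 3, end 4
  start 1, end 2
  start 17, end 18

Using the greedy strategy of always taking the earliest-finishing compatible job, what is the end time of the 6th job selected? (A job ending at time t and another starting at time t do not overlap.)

Greedy by earliest finish: after sorting by end time, pick each interval compatible with the last pick.
By end time: (1,2), (0,3), (3,4), (6,9), (12,13), (13,15), (17,18).
Pick (1,2); next start ≥ 2 → (3,4); next start ≥ 4 → (6,9); next start ≥ 9 → (12,13); next start ≥ 13 → (13,15); next start ≥ 15 → (17,18).
Selected: (1,2) (3,4) (6,9) (12,13) (13,15) (17,18)

18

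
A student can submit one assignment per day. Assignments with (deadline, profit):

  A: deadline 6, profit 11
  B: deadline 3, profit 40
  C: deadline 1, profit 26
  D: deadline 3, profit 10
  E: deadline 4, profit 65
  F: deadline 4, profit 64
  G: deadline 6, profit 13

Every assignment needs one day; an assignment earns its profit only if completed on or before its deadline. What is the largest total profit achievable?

Profit order: E=65 F=64 B=40 C=26 G=13 A=11 D=10
Assign: E→slot 4, F→slot 3, B→slot 2, C→slot 1, G→slot 6, A→slot 5, D skipped.
Slots: [1:C] [2:B] [3:F] [4:E] [5:A] [6:G]
Profit = 26 + 40 + 64 + 65 + 11 + 13 = 219

219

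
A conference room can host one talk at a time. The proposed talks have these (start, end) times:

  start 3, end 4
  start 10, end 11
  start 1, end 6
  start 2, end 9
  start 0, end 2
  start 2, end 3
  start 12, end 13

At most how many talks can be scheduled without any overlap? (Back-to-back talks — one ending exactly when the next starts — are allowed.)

Order by finish time; keep every interval that doesn't clash with the previous kept one.
Sorted by end: (0,2)  (2,3)  (3,4)  (1,6)  (2,9)  (10,11)  (12,13)
take (0,2); take (2,3); take (3,4); skip (1,6); skip (2,9); take (10,11); take (12,13).
Selected 5 talks.

5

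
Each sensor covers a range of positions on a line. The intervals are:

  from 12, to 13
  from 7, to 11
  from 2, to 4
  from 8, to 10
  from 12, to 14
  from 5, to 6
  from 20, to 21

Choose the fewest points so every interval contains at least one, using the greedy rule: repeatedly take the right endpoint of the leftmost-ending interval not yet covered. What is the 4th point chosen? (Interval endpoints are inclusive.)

13

Sort by right endpoint; whenever an interval is uncovered, place a point at its right end.
Sorted: [2,4] [5,6] [8,10] [7,11] [12,13] [12,14] [20,21]
{[2,4]} hit by 4; {[5,6]} hit by 6; {[8,10],[7,11]} hit by 10; {[12,13],[12,14]} hit by 13; {[20,21]} hit by 21.
Points: 4, 6, 10, 13, 21 (5 total).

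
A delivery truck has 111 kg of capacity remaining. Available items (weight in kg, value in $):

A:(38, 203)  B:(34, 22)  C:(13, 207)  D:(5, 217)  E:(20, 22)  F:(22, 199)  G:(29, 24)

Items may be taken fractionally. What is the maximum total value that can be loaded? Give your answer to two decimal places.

Sort by value per unit weight and fill in that order.
Ratios (sorted): D 43.40, C 15.92, F 9.05, A 5.34, E 1.10, G 0.83, B 0.65
take D (5 @ 217); take C (13 @ 207); take F (22 @ 199); take A (38 @ 203); take E (20 @ 22); take 13/29 of G → 10.76. Capacity used 111/111.
Total value = 858.76

858.76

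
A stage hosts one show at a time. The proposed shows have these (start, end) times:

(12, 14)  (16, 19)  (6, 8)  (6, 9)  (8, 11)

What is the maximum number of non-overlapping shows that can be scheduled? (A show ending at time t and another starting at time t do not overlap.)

Greedy by earliest finish: after sorting by end time, pick each interval compatible with the last pick.
By end time: (6,8), (6,9), (8,11), (12,14), (16,19).
Pick (6,8); next start ≥ 8 → (8,11); next start ≥ 11 → (12,14); next start ≥ 14 → (16,19).
Selected 4 shows.

4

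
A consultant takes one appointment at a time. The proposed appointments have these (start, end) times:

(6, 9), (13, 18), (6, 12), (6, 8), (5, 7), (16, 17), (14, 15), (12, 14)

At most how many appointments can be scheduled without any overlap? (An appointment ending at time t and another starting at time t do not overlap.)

Sort by end time and greedily take each interval whose start is ≥ the last chosen end.
Sorted by end: (5,7)  (6,8)  (6,9)  (6,12)  (12,14)  (14,15)  (16,17)  (13,18)
take (5,7); take (12,14); take (14,15); take (16,17).
Selected 4 appointments.

4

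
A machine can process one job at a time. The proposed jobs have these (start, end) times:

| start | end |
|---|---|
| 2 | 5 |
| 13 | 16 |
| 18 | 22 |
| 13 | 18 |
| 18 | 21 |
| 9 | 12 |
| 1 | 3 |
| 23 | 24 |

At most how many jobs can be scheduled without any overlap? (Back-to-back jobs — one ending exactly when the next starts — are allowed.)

By end time: (1,3), (2,5), (9,12), (13,16), (13,18), (18,21), (18,22), (23,24).
Pick (1,3); next start ≥ 3 → (9,12); next start ≥ 12 → (13,16); next start ≥ 16 → (18,21); next start ≥ 21 → (23,24).
Selected 5 jobs.

5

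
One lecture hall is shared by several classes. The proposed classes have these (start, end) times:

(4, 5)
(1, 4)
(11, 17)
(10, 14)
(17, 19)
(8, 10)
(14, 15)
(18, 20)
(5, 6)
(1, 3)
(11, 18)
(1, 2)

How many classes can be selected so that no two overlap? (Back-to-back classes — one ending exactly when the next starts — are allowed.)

Sorted by end: (1,2)  (1,3)  (1,4)  (4,5)  (5,6)  (8,10)  (10,14)  (14,15)  (11,17)  (11,18)  (17,19)  (18,20)
take (1,2); take (4,5); take (5,6); take (8,10); take (10,14); take (14,15); skip (11,17); skip (11,18); take (17,19).
Selected 7 classes.

7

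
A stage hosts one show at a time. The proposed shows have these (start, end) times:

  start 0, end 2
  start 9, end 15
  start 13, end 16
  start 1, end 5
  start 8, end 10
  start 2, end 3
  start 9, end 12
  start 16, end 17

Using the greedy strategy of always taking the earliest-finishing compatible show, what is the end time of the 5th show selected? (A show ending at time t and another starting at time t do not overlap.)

17

Order by finish time; keep every interval that doesn't clash with the previous kept one.
By end time: (0,2), (2,3), (1,5), (8,10), (9,12), (9,15), (13,16), (16,17).
Pick (0,2); next start ≥ 2 → (2,3); next start ≥ 3 → (8,10); next start ≥ 10 → (13,16); next start ≥ 16 → (16,17).
Selected: (0,2) (2,3) (8,10) (13,16) (16,17)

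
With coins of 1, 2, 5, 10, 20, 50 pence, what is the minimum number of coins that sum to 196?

Greedy: take as many of the largest coin as possible, then repeat with the remainder.
196 = 3×50 + 2×20 + 1×5 + 1×1
Total coins = 3 + 2 + 1 + 1 = 7

7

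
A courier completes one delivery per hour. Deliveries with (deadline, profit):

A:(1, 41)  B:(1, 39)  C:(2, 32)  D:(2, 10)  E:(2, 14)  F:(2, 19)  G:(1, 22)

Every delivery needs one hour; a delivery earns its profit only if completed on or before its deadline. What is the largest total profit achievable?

73

Sort by profit descending; place each in the latest free slot ≤ its deadline.
By profit: A(d1,41), B(d1,39), C(d2,32), G(d1,22), F(d2,19), E(d2,14), D(d2,10)
A→slot 1; B skipped; C→slot 2; G skipped; F skipped; E skipped; D skipped.
Profit = 41 + 32 = 73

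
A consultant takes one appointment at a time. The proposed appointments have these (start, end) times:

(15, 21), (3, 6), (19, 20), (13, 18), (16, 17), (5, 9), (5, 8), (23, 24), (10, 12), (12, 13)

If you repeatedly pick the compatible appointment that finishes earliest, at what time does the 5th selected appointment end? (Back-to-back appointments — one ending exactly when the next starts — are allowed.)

Sort by end time and greedily take each interval whose start is ≥ the last chosen end.
By end time: (3,6), (5,8), (5,9), (10,12), (12,13), (16,17), (13,18), (19,20), (15,21), (23,24).
Pick (3,6); next start ≥ 6 → (10,12); next start ≥ 12 → (12,13); next start ≥ 13 → (16,17); next start ≥ 17 → (19,20); next start ≥ 20 → (23,24).
Selected: (3,6) (10,12) (12,13) (16,17) (19,20) (23,24)

20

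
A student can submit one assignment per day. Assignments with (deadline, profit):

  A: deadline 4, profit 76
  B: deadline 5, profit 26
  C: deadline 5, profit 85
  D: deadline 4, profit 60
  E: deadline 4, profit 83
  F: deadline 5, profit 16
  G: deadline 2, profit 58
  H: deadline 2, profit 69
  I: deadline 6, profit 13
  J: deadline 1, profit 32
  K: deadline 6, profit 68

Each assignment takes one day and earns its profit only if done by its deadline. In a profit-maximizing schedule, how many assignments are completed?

Profit order: C=85 E=83 A=76 H=69 K=68 D=60 G=58 J=32 B=26 F=16 I=13
Assign: C→slot 5, E→slot 4, A→slot 3, H→slot 2, K→slot 6, D→slot 1, G skipped, J skipped, B skipped, F skipped, I skipped.
Slots: [1:D] [2:H] [3:A] [4:E] [5:C] [6:K]
6 of 11 scheduled.

6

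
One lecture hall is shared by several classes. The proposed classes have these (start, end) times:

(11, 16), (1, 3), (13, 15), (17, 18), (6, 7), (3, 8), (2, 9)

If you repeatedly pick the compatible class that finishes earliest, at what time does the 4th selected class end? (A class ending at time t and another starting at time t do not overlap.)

18

Greedy by earliest finish: after sorting by end time, pick each interval compatible with the last pick.
By end time: (1,3), (6,7), (3,8), (2,9), (13,15), (11,16), (17,18).
Pick (1,3); next start ≥ 3 → (6,7); next start ≥ 7 → (13,15); next start ≥ 15 → (17,18).
Selected: (1,3) (6,7) (13,15) (17,18)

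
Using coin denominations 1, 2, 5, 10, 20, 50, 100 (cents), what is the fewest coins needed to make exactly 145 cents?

145 − 1×100→45 − 2×20→5 − 1×5→0
Total coins = 1 + 2 + 1 = 4

4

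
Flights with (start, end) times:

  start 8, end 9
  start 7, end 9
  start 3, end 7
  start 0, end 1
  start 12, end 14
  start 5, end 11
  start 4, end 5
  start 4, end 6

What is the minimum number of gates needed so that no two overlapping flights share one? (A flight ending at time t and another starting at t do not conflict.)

3

starts: [0, 3, 4, 4, 5, 7, 8, 12]
ends:   [1, 5, 6, 7, 9, 9, 11, 14]
s0→1 e1→0 s3→1 s4→2 s4→3  — peak 3.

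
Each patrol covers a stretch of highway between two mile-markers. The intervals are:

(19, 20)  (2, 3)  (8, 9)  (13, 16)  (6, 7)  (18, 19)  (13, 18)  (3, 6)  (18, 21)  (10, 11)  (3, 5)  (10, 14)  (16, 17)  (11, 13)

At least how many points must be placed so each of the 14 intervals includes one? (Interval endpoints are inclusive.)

6

Sort by right endpoint; whenever an interval is uncovered, place a point at its right end.
By right end: [2,3]  [3,5]  [3,6]  [6,7]  [8,9]  [10,11]  [11,13]  [10,14]  [13,16]  [16,17]  [13,18]  [18,19]  [19,20]  [18,21]
[2,3] uncovered → point at 3; [6,7] uncovered → point at 7; [8,9] uncovered → point at 9; [10,11] uncovered → point at 11; [13,16] uncovered → point at 16; [18,19] uncovered → point at 19.
Points: 3, 7, 9, 11, 16, 19 (6 total).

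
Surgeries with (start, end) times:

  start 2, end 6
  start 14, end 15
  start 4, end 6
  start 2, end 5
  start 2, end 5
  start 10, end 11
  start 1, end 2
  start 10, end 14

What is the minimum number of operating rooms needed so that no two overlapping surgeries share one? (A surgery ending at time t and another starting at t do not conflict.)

4

The answer is the maximum number of intervals overlapping at any instant.
Events (time:±→running): 1:+→1 2:-→0 2:+→1 2:+→2 2:+→3 4:+→4 … peak 4.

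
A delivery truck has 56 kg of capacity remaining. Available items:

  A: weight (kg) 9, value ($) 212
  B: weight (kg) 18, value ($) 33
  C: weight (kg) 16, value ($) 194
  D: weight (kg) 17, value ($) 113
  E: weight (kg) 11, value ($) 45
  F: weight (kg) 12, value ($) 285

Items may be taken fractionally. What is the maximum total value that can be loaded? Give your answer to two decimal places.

Sort by value per unit weight and fill in that order.
Ratios (sorted): F 23.75, A 23.56, C 12.12, D 6.65, E 4.09, B 1.83
take F (12 @ 285); take A (9 @ 212); take C (16 @ 194); take D (17 @ 113); take 2/11 of E → 8.18. Capacity used 56/56.
Total value = 812.18

812.18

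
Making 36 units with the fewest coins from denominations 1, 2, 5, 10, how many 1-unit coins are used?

1

Greedy: take as many of the largest coin as possible, then repeat with the remainder.
36 − 3×10→6 − 1×5→1 − 1×1→0
Count of 1: 1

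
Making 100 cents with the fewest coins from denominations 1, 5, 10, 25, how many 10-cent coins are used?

100 − 4×25→0
Count of 10: 0

0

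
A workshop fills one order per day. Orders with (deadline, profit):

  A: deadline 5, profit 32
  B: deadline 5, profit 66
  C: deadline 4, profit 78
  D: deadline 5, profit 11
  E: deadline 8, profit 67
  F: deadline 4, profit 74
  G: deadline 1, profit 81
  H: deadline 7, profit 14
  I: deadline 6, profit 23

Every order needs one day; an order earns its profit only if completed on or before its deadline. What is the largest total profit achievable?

435

By profit: G(d1,81), C(d4,78), F(d4,74), E(d8,67), B(d5,66), A(d5,32), I(d6,23), H(d7,14), D(d5,11)
G→slot 1; C→slot 4; F→slot 3; E→slot 8; B→slot 5; A→slot 2; I→slot 6; H→slot 7; D skipped.
Profit = 81 + 32 + 74 + 78 + 66 + 23 + 14 + 67 = 435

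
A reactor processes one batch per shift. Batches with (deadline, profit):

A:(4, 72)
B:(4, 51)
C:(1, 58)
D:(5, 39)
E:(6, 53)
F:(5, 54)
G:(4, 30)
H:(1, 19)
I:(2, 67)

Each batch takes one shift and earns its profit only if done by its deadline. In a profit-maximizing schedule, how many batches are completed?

Sort by profit descending; place each in the latest free slot ≤ its deadline.
By profit: A(d4,72), I(d2,67), C(d1,58), F(d5,54), E(d6,53), B(d4,51), D(d5,39), G(d4,30), H(d1,19)
A→slot 4; I→slot 2; C→slot 1; F→slot 5; E→slot 6; B→slot 3; D skipped; G skipped; H skipped.
6 of 9 scheduled.

6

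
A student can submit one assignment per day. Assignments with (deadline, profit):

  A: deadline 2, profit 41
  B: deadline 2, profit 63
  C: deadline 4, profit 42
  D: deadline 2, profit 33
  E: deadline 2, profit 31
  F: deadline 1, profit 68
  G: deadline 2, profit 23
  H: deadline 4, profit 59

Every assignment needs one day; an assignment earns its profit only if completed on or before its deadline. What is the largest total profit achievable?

232

Profit order: F=68 B=63 H=59 C=42 A=41 D=33 E=31 G=23
Assign: F→slot 1, B→slot 2, H→slot 4, C→slot 3, A skipped, D skipped, E skipped, G skipped.
Slots: [1:F] [2:B] [3:C] [4:H]
Profit = 68 + 63 + 42 + 59 = 232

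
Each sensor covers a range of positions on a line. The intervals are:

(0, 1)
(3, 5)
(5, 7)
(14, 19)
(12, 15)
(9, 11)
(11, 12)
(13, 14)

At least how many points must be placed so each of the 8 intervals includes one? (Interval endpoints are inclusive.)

4

By right end: [0,1]  [3,5]  [5,7]  [9,11]  [11,12]  [13,14]  [12,15]  [14,19]
[0,1] uncovered → point at 1; [3,5] uncovered → point at 5; [9,11] uncovered → point at 11; [13,14] uncovered → point at 14.
Points: 1, 5, 11, 14 (4 total).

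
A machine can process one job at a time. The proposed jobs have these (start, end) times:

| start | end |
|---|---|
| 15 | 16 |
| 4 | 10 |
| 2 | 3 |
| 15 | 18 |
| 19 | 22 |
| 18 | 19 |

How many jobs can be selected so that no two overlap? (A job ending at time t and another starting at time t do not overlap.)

5

Sort by end time and greedily take each interval whose start is ≥ the last chosen end.
Sorted by end: (2,3)  (4,10)  (15,16)  (15,18)  (18,19)  (19,22)
take (2,3); take (4,10); take (15,16); take (18,19); take (19,22).
Selected 5 jobs.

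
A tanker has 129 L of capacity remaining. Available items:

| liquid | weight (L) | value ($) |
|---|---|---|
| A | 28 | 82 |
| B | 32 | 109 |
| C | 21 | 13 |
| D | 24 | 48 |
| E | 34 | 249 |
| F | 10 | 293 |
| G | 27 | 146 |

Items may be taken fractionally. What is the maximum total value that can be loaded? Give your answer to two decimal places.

Order: F (293/10=29.30) > E (249/34=7.32) > G (146/27=5.41) > B (109/32=3.41) > A (82/28=2.93) > D (48/24=2.00) > C (13/21=0.62)
Fill: take F (10 @ 293) → take E (34 @ 249) → take G (27 @ 146) → take B (32 @ 109) → take 26/28 of A → 76.14; 129/129 used.
Total value = 873.14

873.14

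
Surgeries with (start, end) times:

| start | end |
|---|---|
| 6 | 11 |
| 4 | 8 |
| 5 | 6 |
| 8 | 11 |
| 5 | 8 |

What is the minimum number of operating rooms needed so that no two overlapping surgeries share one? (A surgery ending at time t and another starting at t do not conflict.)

3

Count concurrent intervals with a sweep; the peak is the room count.
starts: [4, 5, 5, 6, 8]
ends:   [6, 8, 8, 11, 11]
s4→1 s5→2 s5→3  — peak 3.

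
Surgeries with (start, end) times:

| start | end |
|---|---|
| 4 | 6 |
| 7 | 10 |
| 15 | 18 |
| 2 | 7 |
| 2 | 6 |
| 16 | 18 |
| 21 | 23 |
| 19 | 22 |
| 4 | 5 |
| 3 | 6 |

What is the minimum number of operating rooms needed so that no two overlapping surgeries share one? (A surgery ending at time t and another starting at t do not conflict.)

5

starts: [2, 2, 3, 4, 4, 7, 15, 16, 19, 21]
ends:   [5, 6, 6, 6, 7, 10, 18, 18, 22, 23]
s2→1 s2→2 s3→3 s4→4 s4→5  — peak 5.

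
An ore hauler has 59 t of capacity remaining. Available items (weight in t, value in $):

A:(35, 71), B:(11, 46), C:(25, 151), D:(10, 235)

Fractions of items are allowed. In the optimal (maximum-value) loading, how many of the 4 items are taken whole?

3

Sort by value per unit weight and fill in that order.
Ratios (sorted): D 23.50, C 6.04, B 4.18, A 2.03
take D (10 @ 235); take C (25 @ 151); take B (11 @ 46); take 13/35 of A → 26.37. Capacity used 59/59.
3 item(s) taken whole; one partial (take 13/35 of A).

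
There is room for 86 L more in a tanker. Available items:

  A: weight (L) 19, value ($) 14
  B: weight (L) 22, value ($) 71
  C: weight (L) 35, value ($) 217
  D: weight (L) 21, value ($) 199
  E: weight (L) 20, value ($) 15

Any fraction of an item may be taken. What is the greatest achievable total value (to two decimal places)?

Sort by value per unit weight and fill in that order.
Order: D (199/21=9.48) > C (217/35=6.20) > B (71/22=3.23) > E (15/20=0.75) > A (14/19=0.74)
Fill: take D (21 @ 199) → take C (35 @ 217) → take B (22 @ 71) → take 8/20 of E → 6.00; 86/86 used.
Total value = 493.00

493.00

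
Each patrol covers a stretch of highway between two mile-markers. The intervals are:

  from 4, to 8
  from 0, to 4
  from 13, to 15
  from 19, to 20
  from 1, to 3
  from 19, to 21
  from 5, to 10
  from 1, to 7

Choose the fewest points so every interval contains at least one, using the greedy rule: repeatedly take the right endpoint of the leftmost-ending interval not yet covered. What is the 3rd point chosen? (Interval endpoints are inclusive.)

Sorted: [1,3] [0,4] [1,7] [4,8] [5,10] [13,15] [19,20] [19,21]
{[1,3],[0,4],[1,7]} hit by 3; {[4,8],[5,10]} hit by 8; {[13,15]} hit by 15; {[19,20],[19,21]} hit by 20.
Points: 3, 8, 15, 20 (4 total).

15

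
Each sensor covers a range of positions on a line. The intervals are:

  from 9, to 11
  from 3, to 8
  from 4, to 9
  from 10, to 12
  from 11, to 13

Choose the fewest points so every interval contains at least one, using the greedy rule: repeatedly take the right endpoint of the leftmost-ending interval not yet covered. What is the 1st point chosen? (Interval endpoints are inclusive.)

By right end: [3,8]  [4,9]  [9,11]  [10,12]  [11,13]
[3,8] uncovered → point at 8; [9,11] uncovered → point at 11.
Points: 8, 11 (2 total).

8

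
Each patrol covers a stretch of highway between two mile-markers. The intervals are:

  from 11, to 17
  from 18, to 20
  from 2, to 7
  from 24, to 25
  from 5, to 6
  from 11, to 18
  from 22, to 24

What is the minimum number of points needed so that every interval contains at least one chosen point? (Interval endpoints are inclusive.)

Sort by right endpoint; whenever an interval is uncovered, place a point at its right end.
Sorted: [5,6] [2,7] [11,17] [11,18] [18,20] [22,24] [24,25]
{[5,6],[2,7]} hit by 6; {[11,17],[11,18]} hit by 17; {[18,20]} hit by 20; {[22,24],[24,25]} hit by 24.
Points: 6, 17, 20, 24 (4 total).

4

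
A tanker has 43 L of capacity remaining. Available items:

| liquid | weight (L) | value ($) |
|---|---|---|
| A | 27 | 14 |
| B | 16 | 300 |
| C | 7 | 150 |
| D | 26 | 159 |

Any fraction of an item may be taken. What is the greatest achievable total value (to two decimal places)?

Sort by value per unit weight and fill in that order.
Order: C (150/7=21.43) > B (300/16=18.75) > D (159/26=6.12) > A (14/27=0.52)
Fill: take C (7 @ 150) → take B (16 @ 300) → take 20/26 of D → 122.31; 43/43 used.
Total value = 572.31

572.31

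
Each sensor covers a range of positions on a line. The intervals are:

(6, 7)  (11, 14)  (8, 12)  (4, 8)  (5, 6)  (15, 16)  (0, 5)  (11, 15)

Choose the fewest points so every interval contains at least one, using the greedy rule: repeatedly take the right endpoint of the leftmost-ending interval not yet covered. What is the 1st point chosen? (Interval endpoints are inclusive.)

5

Process intervals by earliest right end; each time one isn't hit yet, stab at its right endpoint.
Sorted: [0,5] [5,6] [6,7] [4,8] [8,12] [11,14] [11,15] [15,16]
{[0,5],[5,6]} hit by 5; {[6,7],[4,8]} hit by 7; {[8,12],[11,14],[11,15]} hit by 12; {[15,16]} hit by 16.
Points: 5, 7, 12, 16 (4 total).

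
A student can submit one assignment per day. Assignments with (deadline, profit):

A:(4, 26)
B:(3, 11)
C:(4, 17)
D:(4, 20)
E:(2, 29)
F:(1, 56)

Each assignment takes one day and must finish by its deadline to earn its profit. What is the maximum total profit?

Profit order: F=56 E=29 A=26 D=20 C=17 B=11
Assign: F→slot 1, E→slot 2, A→slot 4, D→slot 3, C skipped, B skipped.
Slots: [1:F] [2:E] [3:D] [4:A]
Profit = 56 + 29 + 20 + 26 = 131

131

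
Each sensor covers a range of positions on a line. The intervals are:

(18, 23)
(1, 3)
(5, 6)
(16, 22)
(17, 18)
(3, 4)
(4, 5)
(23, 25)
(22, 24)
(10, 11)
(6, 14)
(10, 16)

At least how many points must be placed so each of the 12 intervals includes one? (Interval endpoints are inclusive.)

5

Process intervals by earliest right end; each time one isn't hit yet, stab at its right endpoint.
Sorted: [1,3] [3,4] [4,5] [5,6] [10,11] [6,14] [10,16] [17,18] [16,22] [18,23] [22,24] [23,25]
{[1,3],[3,4]} hit by 3; {[4,5],[5,6]} hit by 5; {[10,11],[6,14],[10,16]} hit by 11; {[17,18],[16,22],[18,23]} hit by 18; {[22,24],[23,25]} hit by 24.
Points: 3, 5, 11, 18, 24 (5 total).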